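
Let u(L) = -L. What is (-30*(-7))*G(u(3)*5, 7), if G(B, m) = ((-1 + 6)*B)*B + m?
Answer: 237720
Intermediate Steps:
G(B, m) = m + 5*B² (G(B, m) = (5*B)*B + m = 5*B² + m = m + 5*B²)
(-30*(-7))*G(u(3)*5, 7) = (-30*(-7))*(7 + 5*(-1*3*5)²) = 210*(7 + 5*(-3*5)²) = 210*(7 + 5*(-15)²) = 210*(7 + 5*225) = 210*(7 + 1125) = 210*1132 = 237720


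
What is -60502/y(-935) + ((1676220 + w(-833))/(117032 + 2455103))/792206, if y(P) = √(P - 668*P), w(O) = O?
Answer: 1675387/2037660779810 - 60502*√623645/623645 ≈ -76.613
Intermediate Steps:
y(P) = √667*√(-P) (y(P) = √(-667*P) = √667*√(-P))
-60502/y(-935) + ((1676220 + w(-833))/(117032 + 2455103))/792206 = -60502*√623645/623645 + ((1676220 - 833)/(117032 + 2455103))/792206 = -60502*√623645/623645 + (1675387/2572135)*(1/792206) = -60502*√623645/623645 + 1675387/2037660779810 = 1675387/2037660779810 - 60502*√623645/623645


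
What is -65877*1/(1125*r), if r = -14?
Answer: 3137/750 ≈ 4.1827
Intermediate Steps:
-65877*1/(1125*r) = -65877/(-45*(-14)*(-25)) = -65877/(630*(-25)) = -65877/(-15750) = -65877*(-1/15750) = 3137/750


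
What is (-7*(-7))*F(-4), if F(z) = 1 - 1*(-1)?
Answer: 98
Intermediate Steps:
F(z) = 2 (F(z) = 1 + 1 = 2)
(-7*(-7))*F(-4) = -7*(-7)*2 = 49*2 = 98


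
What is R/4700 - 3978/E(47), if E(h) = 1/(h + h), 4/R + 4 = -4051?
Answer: -1781645755501/4764625 ≈ -3.7393e+5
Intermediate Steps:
R = -4/4055 (R = 4/(-4 - 4051) = 4/(-4055) = 4*(-1/4055) = -4/4055 ≈ -0.00098644)
E(h) = 1/(2*h)
R/4700 - 3978/E(47) = -4/4055/4700 - 3978/((1/2)/47) = -4/4055*1/4700 - 3978/((1/2)*(1/47)) = -1/4764625 - 3978/1/94 = -1/4764625 - 3978*94 = -1/4764625 - 373932 = -1781645755501/4764625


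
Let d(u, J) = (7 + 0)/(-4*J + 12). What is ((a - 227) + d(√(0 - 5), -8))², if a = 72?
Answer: 46416969/1936 ≈ 23976.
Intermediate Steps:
d(u, J) = 7/(12 - 4*J)
((a - 227) + d(√(0 - 5), -8))² = ((72 - 227) - 7/(-12 + 4*(-8)))² = (-155 - 7/(-12 - 32))² = (-155 - 7/(-44))² = (-155 - 7*(-1/44))² = (-155 + 7/44)² = (-6813/44)² = 46416969/1936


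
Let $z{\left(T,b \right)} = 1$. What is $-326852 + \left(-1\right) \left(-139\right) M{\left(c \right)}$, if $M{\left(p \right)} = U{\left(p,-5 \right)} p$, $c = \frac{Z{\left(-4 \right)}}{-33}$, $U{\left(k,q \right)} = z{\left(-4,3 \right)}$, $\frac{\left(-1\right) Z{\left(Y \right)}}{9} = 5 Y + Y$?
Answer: $- \frac{3605380}{11} \approx -3.2776 \cdot 10^{5}$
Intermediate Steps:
$Z{\left(Y \right)} = - 54 Y$ ($Z{\left(Y \right)} = - 9 \left(5 Y + Y\right) = - 9 \cdot 6 Y = - 54 Y$)
$U{\left(k,q \right)} = 1$
$c = - \frac{72}{11}$ ($c = \frac{\left(-54\right) \left(-4\right)}{-33} = 216 \left(- \frac{1}{33}\right) = - \frac{72}{11} \approx -6.5455$)
$M{\left(p \right)} = p$ ($M{\left(p \right)} = 1 p = p$)
$-326852 + \left(-1\right) \left(-139\right) M{\left(c \right)} = -326852 + \left(-1\right) \left(-139\right) \left(- \frac{72}{11}\right) = -326852 + 139 \left(- \frac{72}{11}\right) = -326852 - \frac{10008}{11} = - \frac{3605380}{11}$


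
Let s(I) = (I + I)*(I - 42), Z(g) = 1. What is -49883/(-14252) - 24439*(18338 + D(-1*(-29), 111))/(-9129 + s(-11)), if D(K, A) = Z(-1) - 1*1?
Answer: 6387607486593/113488676 ≈ 56284.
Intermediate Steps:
D(K, A) = 0 (D(K, A) = 1 - 1*1 = 1 - 1 = 0)
s(I) = 2*I*(-42 + I) (s(I) = (2*I)*(-42 + I) = 2*I*(-42 + I))
-49883/(-14252) - 24439*(18338 + D(-1*(-29), 111))/(-9129 + s(-11)) = -49883/(-14252) - 24439*(18338 + 0)/(-9129 + 2*(-11)*(-42 - 11)) = -49883*(-1/14252) - 24439*18338/(-9129 + 2*(-11)*(-53)) = 49883/14252 - 24439*18338/(-9129 + 1166) = 49883/14252 - 24439/((-7963*1/18338)) = 49883/14252 - 24439/(-7963/18338) = 49883/14252 - 24439*(-18338/7963) = 49883/14252 + 448162382/7963 = 6387607486593/113488676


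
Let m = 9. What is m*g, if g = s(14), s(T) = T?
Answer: 126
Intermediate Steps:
g = 14
m*g = 9*14 = 126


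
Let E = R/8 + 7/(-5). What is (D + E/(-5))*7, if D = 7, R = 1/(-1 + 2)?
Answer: 10157/200 ≈ 50.785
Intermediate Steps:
R = 1 (R = 1/1 = 1)
E = -51/40 (E = 1/8 + 7/(-5) = 1*(1/8) + 7*(-1/5) = 1/8 - 7/5 = -51/40 ≈ -1.2750)
(D + E/(-5))*7 = (7 - 51/40/(-5))*7 = (7 - 51/40*(-1/5))*7 = (7 + 51/200)*7 = (1451/200)*7 = 10157/200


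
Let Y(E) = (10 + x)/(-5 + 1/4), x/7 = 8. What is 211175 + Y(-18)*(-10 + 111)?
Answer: 3985661/19 ≈ 2.0977e+5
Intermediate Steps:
x = 56 (x = 7*8 = 56)
Y(E) = -264/19 (Y(E) = (10 + 56)/(-5 + 1/4) = 66/(-5 + ¼) = 66/(-19/4) = 66*(-4/19) = -264/19)
211175 + Y(-18)*(-10 + 111) = 211175 - 264*(-10 + 111)/19 = 211175 - 264/19*101 = 211175 - 26664/19 = 3985661/19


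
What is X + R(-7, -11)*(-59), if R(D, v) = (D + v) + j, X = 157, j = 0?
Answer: 1219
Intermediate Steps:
R(D, v) = D + v (R(D, v) = (D + v) + 0 = D + v)
X + R(-7, -11)*(-59) = 157 + (-7 - 11)*(-59) = 157 - 18*(-59) = 157 + 1062 = 1219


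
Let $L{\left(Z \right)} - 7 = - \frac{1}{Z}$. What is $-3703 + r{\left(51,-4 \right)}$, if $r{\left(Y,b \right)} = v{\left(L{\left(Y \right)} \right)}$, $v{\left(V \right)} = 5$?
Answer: $-3698$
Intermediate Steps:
$L{\left(Z \right)} = 7 - \frac{1}{Z}$
$r{\left(Y,b \right)} = 5$
$-3703 + r{\left(51,-4 \right)} = -3703 + 5 = -3698$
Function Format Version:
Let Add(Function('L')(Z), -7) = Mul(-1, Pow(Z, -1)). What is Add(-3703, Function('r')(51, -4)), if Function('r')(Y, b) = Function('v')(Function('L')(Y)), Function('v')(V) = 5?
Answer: -3698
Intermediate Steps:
Function('L')(Z) = Add(7, Mul(-1, Pow(Z, -1)))
Function('r')(Y, b) = 5
Add(-3703, Function('r')(51, -4)) = Add(-3703, 5) = -3698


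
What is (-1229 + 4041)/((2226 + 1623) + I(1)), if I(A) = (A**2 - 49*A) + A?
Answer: 1406/1901 ≈ 0.73961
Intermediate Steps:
I(A) = A**2 - 48*A
(-1229 + 4041)/((2226 + 1623) + I(1)) = (-1229 + 4041)/((2226 + 1623) + 1*(-48 + 1)) = 2812/(3849 + 1*(-47)) = 2812/(3849 - 47) = 2812/3802 = 2812*(1/3802) = 1406/1901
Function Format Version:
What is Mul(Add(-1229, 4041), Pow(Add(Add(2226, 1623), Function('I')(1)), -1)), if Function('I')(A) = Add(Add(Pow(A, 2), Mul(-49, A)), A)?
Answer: Rational(1406, 1901) ≈ 0.73961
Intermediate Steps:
Function('I')(A) = Add(Pow(A, 2), Mul(-48, A))
Mul(Add(-1229, 4041), Pow(Add(Add(2226, 1623), Function('I')(1)), -1)) = Mul(Add(-1229, 4041), Pow(Add(Add(2226, 1623), Mul(1, Add(-48, 1))), -1)) = Mul(2812, Pow(Add(3849, Mul(1, -47)), -1)) = Mul(2812, Pow(Add(3849, -47), -1)) = Mul(2812, Pow(3802, -1)) = Mul(2812, Rational(1, 3802)) = Rational(1406, 1901)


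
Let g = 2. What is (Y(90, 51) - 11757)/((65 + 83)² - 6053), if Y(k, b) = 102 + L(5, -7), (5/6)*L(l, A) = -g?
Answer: -58287/79255 ≈ -0.73544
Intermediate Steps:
L(l, A) = -12/5 (L(l, A) = 6*(-1*2)/5 = (6/5)*(-2) = -12/5)
Y(k, b) = 498/5 (Y(k, b) = 102 - 12/5 = 498/5)
(Y(90, 51) - 11757)/((65 + 83)² - 6053) = (498/5 - 11757)/((65 + 83)² - 6053) = -58287/(5*(148² - 6053)) = -58287/(5*(21904 - 6053)) = -58287/5/15851 = -58287/5*1/15851 = -58287/79255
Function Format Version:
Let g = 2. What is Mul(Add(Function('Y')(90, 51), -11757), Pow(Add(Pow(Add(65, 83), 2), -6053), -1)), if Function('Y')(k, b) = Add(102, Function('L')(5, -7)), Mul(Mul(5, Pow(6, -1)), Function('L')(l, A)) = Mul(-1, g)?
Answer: Rational(-58287, 79255) ≈ -0.73544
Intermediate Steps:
Function('L')(l, A) = Rational(-12, 5) (Function('L')(l, A) = Mul(Rational(6, 5), Mul(-1, 2)) = Mul(Rational(6, 5), -2) = Rational(-12, 5))
Function('Y')(k, b) = Rational(498, 5) (Function('Y')(k, b) = Add(102, Rational(-12, 5)) = Rational(498, 5))
Mul(Add(Function('Y')(90, 51), -11757), Pow(Add(Pow(Add(65, 83), 2), -6053), -1)) = Mul(Add(Rational(498, 5), -11757), Pow(Add(Pow(Add(65, 83), 2), -6053), -1)) = Mul(Rational(-58287, 5), Pow(Add(Pow(148, 2), -6053), -1)) = Mul(Rational(-58287, 5), Pow(Add(21904, -6053), -1)) = Mul(Rational(-58287, 5), Pow(15851, -1)) = Mul(Rational(-58287, 5), Rational(1, 15851)) = Rational(-58287, 79255)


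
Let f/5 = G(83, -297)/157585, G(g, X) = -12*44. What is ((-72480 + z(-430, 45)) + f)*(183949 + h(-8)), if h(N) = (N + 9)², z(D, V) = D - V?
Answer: -422960514228850/31517 ≈ -1.3420e+10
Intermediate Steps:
G(g, X) = -528
f = -528/31517 (f = 5*(-528/157585) = -528/31517 ≈ -0.016753)
h(N) = (9 + N)²
((-72480 + z(-430, 45)) + f)*(183949 + h(-8)) = ((-72480 + (-430 - 1*45)) - 528/31517)*(183949 + (9 - 8)²) = ((-72480 + (-430 - 45)) - 528/31517)*(183949 + 1²) = ((-72480 - 475) - 528/31517)*(183949 + 1) = (-72955 - 528/31517)*183950 = -2299323263/31517*183950 = -422960514228850/31517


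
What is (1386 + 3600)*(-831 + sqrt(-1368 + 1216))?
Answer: -4143366 + 9972*I*sqrt(38) ≈ -4.1434e+6 + 61472.0*I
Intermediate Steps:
(1386 + 3600)*(-831 + sqrt(-1368 + 1216)) = 4986*(-831 + sqrt(-152)) = 4986*(-831 + 2*I*sqrt(38)) = -4143366 + 9972*I*sqrt(38)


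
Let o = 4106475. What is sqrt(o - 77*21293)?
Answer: sqrt(2466914) ≈ 1570.6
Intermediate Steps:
sqrt(o - 77*21293) = sqrt(4106475 - 77*21293) = sqrt(4106475 - 1639561) = sqrt(2466914)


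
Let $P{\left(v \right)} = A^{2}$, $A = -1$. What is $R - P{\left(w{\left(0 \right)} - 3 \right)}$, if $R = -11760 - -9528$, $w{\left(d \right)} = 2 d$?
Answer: $-2233$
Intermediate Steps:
$P{\left(v \right)} = 1$ ($P{\left(v \right)} = \left(-1\right)^{2} = 1$)
$R = -2232$ ($R = -11760 + 9528 = -2232$)
$R - P{\left(w{\left(0 \right)} - 3 \right)} = -2232 - 1 = -2233$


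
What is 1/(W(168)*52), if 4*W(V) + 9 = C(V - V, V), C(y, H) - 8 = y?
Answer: -1/13 ≈ -0.076923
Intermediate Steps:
C(y, H) = 8 + y
W(V) = -¼ (W(V) = -9/4 + (8 + (V - V))/4 = -9/4 + (8 + 0)/4 = -9/4 + (¼)*8 = -9/4 + 2 = -¼)
1/(W(168)*52) = 1/(-¼*52) = 1/(-13) = -1/13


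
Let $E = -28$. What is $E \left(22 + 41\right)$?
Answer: $-1764$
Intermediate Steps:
$E \left(22 + 41\right) = - 28 \left(22 + 41\right) = \left(-28\right) 63 = -1764$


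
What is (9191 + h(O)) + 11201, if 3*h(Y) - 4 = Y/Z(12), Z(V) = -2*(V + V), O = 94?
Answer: 1468273/72 ≈ 20393.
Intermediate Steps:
Z(V) = -4*V
h(Y) = 4/3 - Y/144 (h(Y) = 4/3 + (Y/((-4*12)))/3 = 4/3 + (Y/(-48))/3 = 4/3 + (Y*(-1/48))/3 = 4/3 + (-Y/48)/3 = 4/3 - Y/144)
(9191 + h(O)) + 11201 = (9191 + (4/3 - 1/144*94)) + 11201 = (9191 + (4/3 - 47/72)) + 11201 = (9191 + 49/72) + 11201 = 661801/72 + 11201 = 1468273/72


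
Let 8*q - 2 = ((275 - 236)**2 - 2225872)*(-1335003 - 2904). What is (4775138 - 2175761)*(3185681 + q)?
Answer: 7735746624736963239/8 ≈ 9.6697e+17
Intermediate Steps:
q = 2975974773359/8 (q = 1/4 + (((275 - 236)**2 - 2225872)*(-1335003 - 2904))/8 = 1/4 + ((39**2 - 2225872)*(-1337907))/8 = 1/4 + ((1521 - 2225872)*(-1337907))/8 = 1/4 + (-2224351*(-1337907))/8 = 1/4 + (1/8)*2975974773357 = 1/4 + 2975974773357/8 = 2975974773359/8 ≈ 3.7200e+11)
(4775138 - 2175761)*(3185681 + q) = (4775138 - 2175761)*(3185681 + 2975974773359/8) = 2599377*(2976000258807/8) = 7735746624736963239/8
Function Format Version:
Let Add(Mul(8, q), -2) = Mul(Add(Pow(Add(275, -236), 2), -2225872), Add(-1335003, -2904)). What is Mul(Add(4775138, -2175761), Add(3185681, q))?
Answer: Rational(7735746624736963239, 8) ≈ 9.6697e+17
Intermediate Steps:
q = Rational(2975974773359, 8) (q = Add(Rational(1, 4), Mul(Rational(1, 8), Mul(Add(Pow(Add(275, -236), 2), -2225872), Add(-1335003, -2904)))) = Add(Rational(1, 4), Mul(Rational(1, 8), Mul(Add(Pow(39, 2), -2225872), -1337907))) = Add(Rational(1, 4), Mul(Rational(1, 8), Mul(Add(1521, -2225872), -1337907))) = Add(Rational(1, 4), Mul(Rational(1, 8), Mul(-2224351, -1337907))) = Add(Rational(1, 4), Mul(Rational(1, 8), 2975974773357)) = Add(Rational(1, 4), Rational(2975974773357, 8)) = Rational(2975974773359, 8) ≈ 3.7200e+11)
Mul(Add(4775138, -2175761), Add(3185681, q)) = Mul(Add(4775138, -2175761), Add(3185681, Rational(2975974773359, 8))) = Mul(2599377, Rational(2976000258807, 8)) = Rational(7735746624736963239, 8)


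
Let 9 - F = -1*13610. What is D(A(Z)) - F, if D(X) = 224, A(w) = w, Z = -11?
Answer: -13395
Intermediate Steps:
F = 13619 (F = 9 - (-1)*13610 = 9 - 1*(-13610) = 9 + 13610 = 13619)
D(A(Z)) - F = 224 - 1*13619 = 224 - 13619 = -13395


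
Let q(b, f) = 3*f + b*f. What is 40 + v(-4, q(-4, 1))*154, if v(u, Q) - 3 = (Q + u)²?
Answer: 4352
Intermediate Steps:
v(u, Q) = 3 + (Q + u)²
40 + v(-4, q(-4, 1))*154 = 40 + (3 + (1*(3 - 4) - 4)²)*154 = 40 + (3 + (1*(-1) - 4)²)*154 = 40 + (3 + (-1 - 4)²)*154 = 40 + (3 + (-5)²)*154 = 40 + (3 + 25)*154 = 40 + 28*154 = 40 + 4312 = 4352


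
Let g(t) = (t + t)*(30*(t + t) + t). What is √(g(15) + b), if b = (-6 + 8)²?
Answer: √27454 ≈ 165.69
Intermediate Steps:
b = 4 (b = 2² = 4)
g(t) = 122*t² (g(t) = (2*t)*(30*(2*t) + t) = (2*t)*(60*t + t) = (2*t)*(61*t) = 122*t²)
√(g(15) + b) = √(122*15² + 4) = √(122*225 + 4) = √(27450 + 4) = √27454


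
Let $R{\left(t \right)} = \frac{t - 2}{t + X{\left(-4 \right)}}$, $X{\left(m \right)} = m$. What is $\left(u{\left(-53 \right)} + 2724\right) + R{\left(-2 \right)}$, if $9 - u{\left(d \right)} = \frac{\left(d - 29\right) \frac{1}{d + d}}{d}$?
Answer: $\frac{23036732}{8427} \approx 2733.7$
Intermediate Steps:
$u{\left(d \right)} = 9 - \frac{-29 + d}{2 d^{2}}$ ($u{\left(d \right)} = 9 - \frac{\left(d - 29\right) \frac{1}{d + d}}{d} = 9 - \frac{\left(-29 + d\right) \frac{1}{2 d}}{d} = 9 - \frac{\frac{1}{2} \frac{1}{d} \left(-29 + d\right)}{d} = 9 - \frac{-29 + d}{2 d^{2}}$)
$R{\left(t \right)} = \frac{-2 + t}{-4 + t}$ ($R{\left(t \right)} = \frac{t - 2}{t - 4} = \frac{-2 + t}{-4 + t}$)
$\left(u{\left(-53 \right)} + 2724\right) + R{\left(-2 \right)} = \left(\frac{29 - -53 + 18 \left(-53\right)^{2}}{2 \cdot 2809} + 2724\right) + \frac{-2 - 2}{-4 - 2} = \left(\frac{1}{2} \cdot \frac{1}{2809} \left(29 + 53 + 18 \cdot 2809\right) + 2724\right) + \frac{1}{-6} \left(-4\right) = \left(\frac{1}{2} \cdot \frac{1}{2809} \left(29 + 53 + 50562\right) + 2724\right) - - \frac{2}{3} = \left(\frac{1}{2} \cdot \frac{1}{2809} \cdot 50644 + 2724\right) + \frac{2}{3} = \left(\frac{25322}{2809} + 2724\right) + \frac{2}{3} = \frac{7677038}{2809} + \frac{2}{3} = \frac{23036732}{8427}$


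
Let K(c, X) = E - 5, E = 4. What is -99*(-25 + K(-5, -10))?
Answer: 2574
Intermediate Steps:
K(c, X) = -1 (K(c, X) = 4 - 5 = -1)
-99*(-25 + K(-5, -10)) = -99*(-25 - 1) = -99*(-26) = 2574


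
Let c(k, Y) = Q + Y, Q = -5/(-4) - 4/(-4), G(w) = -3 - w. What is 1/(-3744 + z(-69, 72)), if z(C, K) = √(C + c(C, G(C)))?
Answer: -4992/18690049 - 2*I*√3/56070147 ≈ -0.00026709 - 6.1782e-8*I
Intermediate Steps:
Q = 9/4 (Q = -5*(-¼) - 4*(-¼) = 5/4 + 1 = 9/4 ≈ 2.2500)
c(k, Y) = 9/4 + Y
z(C, K) = I*√3/2 (z(C, K) = √(C + (9/4 + (-3 - C))) = √(C + (-¾ - C)) = √(-¾) = I*√3/2)
1/(-3744 + z(-69, 72)) = 1/(-3744 + I*√3/2)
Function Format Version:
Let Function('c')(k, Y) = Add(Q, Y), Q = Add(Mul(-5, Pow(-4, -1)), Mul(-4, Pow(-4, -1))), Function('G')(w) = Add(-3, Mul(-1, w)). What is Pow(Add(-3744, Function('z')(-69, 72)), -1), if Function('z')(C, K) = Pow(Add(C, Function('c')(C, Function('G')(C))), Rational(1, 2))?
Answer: Add(Rational(-4992, 18690049), Mul(Rational(-2, 56070147), I, Pow(3, Rational(1, 2)))) ≈ Add(-0.00026709, Mul(-6.1782e-8, I))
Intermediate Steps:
Q = Rational(9, 4) (Q = Add(Mul(-5, Rational(-1, 4)), Mul(-4, Rational(-1, 4))) = Add(Rational(5, 4), 1) = Rational(9, 4) ≈ 2.2500)
Function('c')(k, Y) = Add(Rational(9, 4), Y)
Function('z')(C, K) = Mul(Rational(1, 2), I, Pow(3, Rational(1, 2))) (Function('z')(C, K) = Pow(Add(C, Add(Rational(9, 4), Add(-3, Mul(-1, C)))), Rational(1, 2)) = Pow(Add(C, Add(Rational(-3, 4), Mul(-1, C))), Rational(1, 2)) = Pow(Rational(-3, 4), Rational(1, 2)) = Mul(Rational(1, 2), I, Pow(3, Rational(1, 2))))
Pow(Add(-3744, Function('z')(-69, 72)), -1) = Pow(Add(-3744, Mul(Rational(1, 2), I, Pow(3, Rational(1, 2)))), -1)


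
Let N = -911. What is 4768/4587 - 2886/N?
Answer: 17581730/4178757 ≈ 4.2074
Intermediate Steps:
4768/4587 - 2886/N = 4768/4587 - 2886/(-911) = 4768*(1/4587) - 2886*(-1/911) = 4768/4587 + 2886/911 = 17581730/4178757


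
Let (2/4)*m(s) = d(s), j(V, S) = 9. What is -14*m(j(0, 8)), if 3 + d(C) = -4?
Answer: 196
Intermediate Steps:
d(C) = -7 (d(C) = -3 - 4 = -7)
m(s) = -14 (m(s) = 2*(-7) = -14)
-14*m(j(0, 8)) = -14*(-14) = 196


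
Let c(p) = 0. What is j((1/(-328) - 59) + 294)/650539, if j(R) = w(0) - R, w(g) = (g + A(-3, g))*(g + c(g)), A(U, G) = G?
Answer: -77079/213376792 ≈ -0.00036123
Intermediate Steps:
w(g) = 2*g² (w(g) = (g + g)*(g + 0) = (2*g)*g = 2*g²)
j(R) = -R (j(R) = 2*0² - R = 2*0 - R = 0 - R = -R)
j((1/(-328) - 59) + 294)/650539 = -((1/(-328) - 59) + 294)/650539 = -((-1/328 - 59) + 294)*(1/650539) = -(-19353/328 + 294)*(1/650539) = -1*77079/328*(1/650539) = -77079/328*1/650539 = -77079/213376792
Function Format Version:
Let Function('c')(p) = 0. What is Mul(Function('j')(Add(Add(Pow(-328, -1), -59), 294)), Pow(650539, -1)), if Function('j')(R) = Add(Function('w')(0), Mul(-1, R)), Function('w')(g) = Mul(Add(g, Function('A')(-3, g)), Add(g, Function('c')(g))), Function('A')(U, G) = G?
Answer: Rational(-77079, 213376792) ≈ -0.00036123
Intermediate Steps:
Function('w')(g) = Mul(2, Pow(g, 2)) (Function('w')(g) = Mul(Add(g, g), Add(g, 0)) = Mul(Mul(2, g), g) = Mul(2, Pow(g, 2)))
Function('j')(R) = Mul(-1, R) (Function('j')(R) = Add(Mul(2, Pow(0, 2)), Mul(-1, R)) = Add(Mul(2, 0), Mul(-1, R)) = Add(0, Mul(-1, R)) = Mul(-1, R))
Mul(Function('j')(Add(Add(Pow(-328, -1), -59), 294)), Pow(650539, -1)) = Mul(Mul(-1, Add(Add(Pow(-328, -1), -59), 294)), Pow(650539, -1)) = Mul(Mul(-1, Add(Add(Rational(-1, 328), -59), 294)), Rational(1, 650539)) = Mul(Mul(-1, Add(Rational(-19353, 328), 294)), Rational(1, 650539)) = Mul(Mul(-1, Rational(77079, 328)), Rational(1, 650539)) = Mul(Rational(-77079, 328), Rational(1, 650539)) = Rational(-77079, 213376792)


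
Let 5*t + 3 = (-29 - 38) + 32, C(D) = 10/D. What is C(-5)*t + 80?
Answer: 476/5 ≈ 95.200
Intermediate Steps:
t = -38/5 (t = -⅗ + ((-29 - 38) + 32)/5 = -⅗ + (-67 + 32)/5 = -⅗ + (⅕)*(-35) = -⅗ - 7 = -38/5 ≈ -7.6000)
C(-5)*t + 80 = (10/(-5))*(-38/5) + 80 = (10*(-⅕))*(-38/5) + 80 = -2*(-38/5) + 80 = 76/5 + 80 = 476/5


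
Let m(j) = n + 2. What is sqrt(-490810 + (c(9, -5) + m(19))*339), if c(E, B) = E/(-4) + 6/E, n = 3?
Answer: 3*I*sqrt(217623)/2 ≈ 699.75*I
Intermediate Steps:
c(E, B) = 6/E - E/4 (c(E, B) = E*(-1/4) + 6/E = -E/4 + 6/E = 6/E - E/4)
m(j) = 5 (m(j) = 3 + 2 = 5)
sqrt(-490810 + (c(9, -5) + m(19))*339) = sqrt(-490810 + ((6/9 - 1/4*9) + 5)*339) = sqrt(-490810 + ((6*(1/9) - 9/4) + 5)*339) = sqrt(-490810 + ((2/3 - 9/4) + 5)*339) = sqrt(-490810 + (-19/12 + 5)*339) = sqrt(-490810 + (41/12)*339) = sqrt(-490810 + 4633/4) = sqrt(-1958607/4) = 3*I*sqrt(217623)/2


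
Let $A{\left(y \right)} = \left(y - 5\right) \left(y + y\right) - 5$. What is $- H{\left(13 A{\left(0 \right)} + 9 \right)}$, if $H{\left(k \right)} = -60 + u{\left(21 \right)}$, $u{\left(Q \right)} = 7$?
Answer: $53$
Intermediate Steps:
$A{\left(y \right)} = -5 + 2 y \left(-5 + y\right)$ ($A{\left(y \right)} = \left(-5 + y\right) 2 y - 5 = 2 y \left(-5 + y\right) - 5 = -5 + 2 y \left(-5 + y\right)$)
$H{\left(k \right)} = -53$ ($H{\left(k \right)} = -60 + 7 = -53$)
$- H{\left(13 A{\left(0 \right)} + 9 \right)} = \left(-1\right) \left(-53\right) = 53$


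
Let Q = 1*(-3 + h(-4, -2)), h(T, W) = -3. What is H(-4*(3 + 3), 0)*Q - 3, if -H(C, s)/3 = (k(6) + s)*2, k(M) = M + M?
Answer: 429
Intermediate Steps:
k(M) = 2*M
H(C, s) = -72 - 6*s (H(C, s) = -3*(2*6 + s)*2 = -3*(12 + s)*2 = -3*(24 + 2*s) = -72 - 6*s)
Q = -6 (Q = 1*(-3 - 3) = 1*(-6) = -6)
H(-4*(3 + 3), 0)*Q - 3 = (-72 - 6*0)*(-6) - 3 = (-72 + 0)*(-6) - 3 = -72*(-6) - 3 = 432 - 3 = 429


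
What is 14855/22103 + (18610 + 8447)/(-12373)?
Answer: -414239956/273480419 ≈ -1.5147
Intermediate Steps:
14855/22103 + (18610 + 8447)/(-12373) = 14855*(1/22103) + 27057*(-1/12373) = 14855/22103 - 27057/12373 = -414239956/273480419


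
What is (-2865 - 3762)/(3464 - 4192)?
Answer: 6627/728 ≈ 9.1030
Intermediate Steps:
(-2865 - 3762)/(3464 - 4192) = -6627/(-728) = -6627*(-1/728) = 6627/728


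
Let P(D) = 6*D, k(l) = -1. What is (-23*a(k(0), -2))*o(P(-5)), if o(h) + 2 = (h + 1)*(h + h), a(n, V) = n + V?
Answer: 119922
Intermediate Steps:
a(n, V) = V + n
o(h) = -2 + 2*h*(1 + h) (o(h) = -2 + (h + 1)*(h + h) = -2 + (1 + h)*(2*h) = -2 + 2*h*(1 + h))
(-23*a(k(0), -2))*o(P(-5)) = (-23*(-2 - 1))*(-2 + 2*(6*(-5)) + 2*(6*(-5))²) = (-23*(-3))*(-2 + 2*(-30) + 2*(-30)²) = 69*(-2 - 60 + 2*900) = 69*(-2 - 60 + 1800) = 69*1738 = 119922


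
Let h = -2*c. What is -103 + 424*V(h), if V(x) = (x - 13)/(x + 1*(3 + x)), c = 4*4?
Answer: 12797/61 ≈ 209.79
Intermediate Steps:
c = 16
h = -32 (h = -2*16 = -32)
V(x) = (-13 + x)/(3 + 2*x) (V(x) = (-13 + x)/(x + (3 + x)) = (-13 + x)/(3 + 2*x))
-103 + 424*V(h) = -103 + 424*((-13 - 32)/(3 + 2*(-32))) = -103 + 424*(-45/(3 - 64)) = -103 + 424*(-45/(-61)) = -103 + 424*(-1/61*(-45)) = -103 + 424*(45/61) = -103 + 19080/61 = 12797/61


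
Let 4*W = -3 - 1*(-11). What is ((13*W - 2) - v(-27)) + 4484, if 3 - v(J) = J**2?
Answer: 5234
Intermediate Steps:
v(J) = 3 - J**2
W = 2 (W = (-3 - 1*(-11))/4 = (-3 + 11)/4 = (1/4)*8 = 2)
((13*W - 2) - v(-27)) + 4484 = ((13*2 - 2) - (3 - 1*(-27)**2)) + 4484 = ((26 - 2) - (3 - 1*729)) + 4484 = (24 - (3 - 729)) + 4484 = (24 - 1*(-726)) + 4484 = (24 + 726) + 4484 = 750 + 4484 = 5234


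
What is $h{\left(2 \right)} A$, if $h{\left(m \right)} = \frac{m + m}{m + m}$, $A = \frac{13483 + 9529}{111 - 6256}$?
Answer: $- \frac{23012}{6145} \approx -3.7448$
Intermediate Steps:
$A = - \frac{23012}{6145}$ ($A = \frac{23012}{-6145} = 23012 \left(- \frac{1}{6145}\right) = - \frac{23012}{6145} \approx -3.7448$)
$h{\left(m \right)} = 1$ ($h{\left(m \right)} = \frac{2 m}{2 m} = 2 m \frac{1}{2 m} = 1$)
$h{\left(2 \right)} A = 1 \left(- \frac{23012}{6145}\right) = - \frac{23012}{6145}$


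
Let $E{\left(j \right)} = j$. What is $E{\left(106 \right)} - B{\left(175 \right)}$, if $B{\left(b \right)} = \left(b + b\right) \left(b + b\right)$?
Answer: $-122394$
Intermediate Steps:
$B{\left(b \right)} = 4 b^{2}$ ($B{\left(b \right)} = 2 b 2 b = 4 b^{2}$)
$E{\left(106 \right)} - B{\left(175 \right)} = 106 - 4 \cdot 175^{2} = 106 - 4 \cdot 30625 = 106 - 122500 = -122394$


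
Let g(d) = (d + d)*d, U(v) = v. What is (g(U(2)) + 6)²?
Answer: 196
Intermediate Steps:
g(d) = 2*d² (g(d) = (2*d)*d = 2*d²)
(g(U(2)) + 6)² = (2*2² + 6)² = (2*4 + 6)² = (8 + 6)² = 14² = 196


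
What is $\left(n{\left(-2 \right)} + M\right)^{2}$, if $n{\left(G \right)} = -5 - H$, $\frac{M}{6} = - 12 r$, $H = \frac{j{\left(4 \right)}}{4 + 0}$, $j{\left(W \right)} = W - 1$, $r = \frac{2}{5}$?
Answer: $\frac{477481}{400} \approx 1193.7$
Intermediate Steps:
$r = \frac{2}{5}$ ($r = 2 \cdot \frac{1}{5} = \frac{2}{5} \approx 0.4$)
$j{\left(W \right)} = -1 + W$
$H = \frac{3}{4}$ ($H = \frac{-1 + 4}{4 + 0} = \frac{3}{4} \approx 0.75$)
$M = - \frac{144}{5}$ ($M = 6 \left(\left(-12\right) \frac{2}{5}\right) = 6 \left(- \frac{24}{5}\right) = - \frac{144}{5} \approx -28.8$)
$n{\left(G \right)} = - \frac{23}{4}$ ($n{\left(G \right)} = -5 - \frac{3}{4} = - \frac{23}{4}$)
$\left(n{\left(-2 \right)} + M\right)^{2} = \left(- \frac{23}{4} - \frac{144}{5}\right)^{2} = \left(- \frac{691}{20}\right)^{2} = \frac{477481}{400}$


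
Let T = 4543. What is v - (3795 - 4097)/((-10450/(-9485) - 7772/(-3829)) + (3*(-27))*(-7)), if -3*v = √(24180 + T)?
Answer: 44767574/84514585 - √28723/3 ≈ -55.963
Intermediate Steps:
v = -√28723/3 (v = -√(24180 + 4543)/3 = -√28723/3 ≈ -56.493)
v - (3795 - 4097)/((-10450/(-9485) - 7772/(-3829)) + (3*(-27))*(-7)) = -√28723/3 - (3795 - 4097)/((-10450/(-9485) - 7772/(-3829)) + (3*(-27))*(-7)) = -√28723/3 - (-302)/((-10450*(-1/9485) - 7772*(-1/3829)) - 81*(-7)) = -√28723/3 - (-302)/((2090/1897 + 7772/3829) + 567) = -√28723/3 - (-302)/(464206/148237 + 567) = -√28723/3 - (-302)/84514585/148237 = -√28723/3 - (-302)*148237/84514585 = -√28723/3 - 1*(-44767574/84514585) = -√28723/3 + 44767574/84514585 = 44767574/84514585 - √28723/3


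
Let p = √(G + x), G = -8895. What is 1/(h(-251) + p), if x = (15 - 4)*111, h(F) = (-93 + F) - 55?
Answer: -133/55625 - I*√7674/166875 ≈ -0.002391 - 0.00052495*I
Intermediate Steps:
h(F) = -148 + F
x = 1221 (x = 11*111 = 1221)
p = I*√7674 (p = √(-8895 + 1221) = √(-7674) = I*√7674 ≈ 87.601*I)
1/(h(-251) + p) = 1/((-148 - 251) + I*√7674) = 1/(-399 + I*√7674)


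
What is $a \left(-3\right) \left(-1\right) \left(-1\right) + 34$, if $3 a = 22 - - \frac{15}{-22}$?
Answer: $\frac{279}{22} \approx 12.682$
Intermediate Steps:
$a = \frac{469}{66}$ ($a = \frac{22 - - \frac{15}{-22}}{3} = \frac{22 - \left(-15\right) \left(- \frac{1}{22}\right)}{3} = \frac{22 - \frac{15}{22}}{3} = \frac{1}{3} \cdot \frac{469}{22} = \frac{469}{66} \approx 7.1061$)
$a \left(-3\right) \left(-1\right) \left(-1\right) + 34 = \frac{469 \left(-3\right) \left(-1\right) \left(-1\right)}{66} + 34 = \frac{469 \cdot 3 \left(-1\right)}{66} + 34 = \frac{469}{66} \left(-3\right) + 34 = - \frac{469}{22} + 34 = \frac{279}{22}$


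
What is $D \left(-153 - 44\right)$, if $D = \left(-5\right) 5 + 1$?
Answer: $4728$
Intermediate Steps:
$D = -24$ ($D = -25 + 1 = -24$)
$D \left(-153 - 44\right) = - 24 \left(-153 - 44\right) = \left(-24\right) \left(-197\right) = 4728$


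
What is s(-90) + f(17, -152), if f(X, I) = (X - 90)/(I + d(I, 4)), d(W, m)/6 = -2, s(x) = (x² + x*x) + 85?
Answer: 2670813/164 ≈ 16285.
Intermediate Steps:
s(x) = 85 + 2*x² (s(x) = (x² + x²) + 85 = 2*x² + 85 = 85 + 2*x²)
d(W, m) = -12 (d(W, m) = 6*(-2) = -12)
f(X, I) = (-90 + X)/(-12 + I) (f(X, I) = (X - 90)/(I - 12) = (-90 + X)/(-12 + I))
s(-90) + f(17, -152) = (85 + 2*(-90)²) + (-90 + 17)/(-12 - 152) = (85 + 2*8100) - 73/(-164) = (85 + 16200) - 1/164*(-73) = 16285 + 73/164 = 2670813/164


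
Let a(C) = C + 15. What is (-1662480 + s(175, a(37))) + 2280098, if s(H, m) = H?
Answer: 617793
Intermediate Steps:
a(C) = 15 + C
(-1662480 + s(175, a(37))) + 2280098 = (-1662480 + 175) + 2280098 = -1662305 + 2280098 = 617793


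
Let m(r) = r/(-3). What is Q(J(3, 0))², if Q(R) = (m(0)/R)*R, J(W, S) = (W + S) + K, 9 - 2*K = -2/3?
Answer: 0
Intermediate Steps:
m(r) = -r/3 (m(r) = r*(-⅓) = -r/3)
K = 29/6 (K = 9/2 - (-1)/3 = 9/2 - ½*(-⅔) = 9/2 + ⅓ = 29/6 ≈ 4.8333)
J(W, S) = 29/6 + S + W (J(W, S) = (W + S) + 29/6 = (S + W) + 29/6 = 29/6 + S + W)
Q(R) = 0 (Q(R) = ((-⅓*0)/R)*R = (0/R)*R = 0*R = 0)
Q(J(3, 0))² = 0² = 0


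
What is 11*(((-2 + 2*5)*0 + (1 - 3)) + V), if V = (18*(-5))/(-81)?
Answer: -88/9 ≈ -9.7778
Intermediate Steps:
V = 10/9 (V = -90*(-1/81) = 10/9 ≈ 1.1111)
11*(((-2 + 2*5)*0 + (1 - 3)) + V) = 11*(((-2 + 2*5)*0 + (1 - 3)) + 10/9) = 11*(((-2 + 10)*0 - 2) + 10/9) = 11*((8*0 - 2) + 10/9) = 11*((0 - 2) + 10/9) = 11*(-2 + 10/9) = 11*(-8/9) = -88/9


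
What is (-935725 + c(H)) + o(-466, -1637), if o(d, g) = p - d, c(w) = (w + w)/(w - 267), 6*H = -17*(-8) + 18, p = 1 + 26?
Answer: -338554061/362 ≈ -9.3523e+5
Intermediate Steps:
p = 27
H = 77/3 (H = (-17*(-8) + 18)/6 = (136 + 18)/6 = (⅙)*154 = 77/3 ≈ 25.667)
c(w) = 2*w/(-267 + w) (c(w) = (2*w)/(-267 + w) = 2*w/(-267 + w))
o(d, g) = 27 - d
(-935725 + c(H)) + o(-466, -1637) = (-935725 + 2*(77/3)/(-267 + 77/3)) + (27 - 1*(-466)) = (-935725 + 2*(77/3)/(-724/3)) + (27 + 466) = (-935725 + 2*(77/3)*(-3/724)) + 493 = (-935725 - 77/362) + 493 = -338732527/362 + 493 = -338554061/362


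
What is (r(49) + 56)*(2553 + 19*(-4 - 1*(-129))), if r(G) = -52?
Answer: 19712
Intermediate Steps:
(r(49) + 56)*(2553 + 19*(-4 - 1*(-129))) = (-52 + 56)*(2553 + 19*(-4 - 1*(-129))) = 4*(2553 + 19*(-4 + 129)) = 4*(2553 + 19*125) = 4*(2553 + 2375) = 4*4928 = 19712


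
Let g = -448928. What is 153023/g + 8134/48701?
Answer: -3800792771/21863242528 ≈ -0.17384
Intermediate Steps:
153023/g + 8134/48701 = 153023/(-448928) + 8134/48701 = 153023*(-1/448928) + 8134*(1/48701) = -153023/448928 + 8134/48701 = -3800792771/21863242528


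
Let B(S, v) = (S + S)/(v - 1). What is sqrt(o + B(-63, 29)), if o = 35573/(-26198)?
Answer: 2*I*sqrt(251278117)/13099 ≈ 2.4203*I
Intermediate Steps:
o = -35573/26198 (o = 35573*(-1/26198) = -35573/26198 ≈ -1.3579)
B(S, v) = 2*S/(-1 + v) (B(S, v) = (2*S)/(-1 + v) = 2*S/(-1 + v))
sqrt(o + B(-63, 29)) = sqrt(-35573/26198 + 2*(-63)/(-1 + 29)) = sqrt(-35573/26198 + 2*(-63)/28) = sqrt(-35573/26198 + 2*(-63)*(1/28)) = sqrt(-35573/26198 - 9/2) = sqrt(-76732/13099) = 2*I*sqrt(251278117)/13099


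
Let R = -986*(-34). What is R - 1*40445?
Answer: -6921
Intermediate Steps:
R = 33524
R - 1*40445 = 33524 - 1*40445 = 33524 - 40445 = -6921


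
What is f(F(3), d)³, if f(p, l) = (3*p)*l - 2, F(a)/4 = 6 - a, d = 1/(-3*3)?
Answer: -216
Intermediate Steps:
d = -⅑ (d = 1/(-9) = -⅑ ≈ -0.11111)
F(a) = 24 - 4*a (F(a) = 4*(6 - a) = 24 - 4*a)
f(p, l) = -2 + 3*l*p (f(p, l) = 3*l*p - 2 = -2 + 3*l*p)
f(F(3), d)³ = (-2 + 3*(-⅑)*(24 - 4*3))³ = (-2 + 3*(-⅑)*(24 - 12))³ = (-2 + 3*(-⅑)*12)³ = (-2 - 4)³ = (-6)³ = -216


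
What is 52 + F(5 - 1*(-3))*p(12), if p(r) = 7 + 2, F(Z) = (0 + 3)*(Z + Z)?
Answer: 484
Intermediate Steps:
F(Z) = 6*Z (F(Z) = 3*(2*Z) = 6*Z)
p(r) = 9
52 + F(5 - 1*(-3))*p(12) = 52 + (6*(5 - 1*(-3)))*9 = 52 + (6*(5 + 3))*9 = 52 + (6*8)*9 = 52 + 48*9 = 52 + 432 = 484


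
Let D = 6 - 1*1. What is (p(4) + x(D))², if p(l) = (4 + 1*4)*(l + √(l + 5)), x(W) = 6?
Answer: 3844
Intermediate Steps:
D = 5 (D = 6 - 1 = 5)
p(l) = 8*l + 8*√(5 + l) (p(l) = (4 + 4)*(l + √(5 + l)) = 8*(l + √(5 + l)) = 8*l + 8*√(5 + l))
(p(4) + x(D))² = ((8*4 + 8*√(5 + 4)) + 6)² = ((32 + 8*√9) + 6)² = ((32 + 8*3) + 6)² = ((32 + 24) + 6)² = (56 + 6)² = 62² = 3844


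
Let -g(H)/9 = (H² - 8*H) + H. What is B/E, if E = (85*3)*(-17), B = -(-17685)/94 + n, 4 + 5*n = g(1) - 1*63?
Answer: -87203/2037450 ≈ -0.042800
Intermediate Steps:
g(H) = -9*H² + 63*H (g(H) = -9*((H² - 8*H) + H) = -9*(H² - 7*H) = -9*H² + 63*H)
n = -13/5 (n = -⅘ + (9*1*(7 - 1*1) - 1*63)/5 = -⅘ + (9*1*(7 - 1) - 63)/5 = -⅘ + (9*1*6 - 63)/5 = -⅘ + (54 - 63)/5 = -⅘ + (⅕)*(-9) = -⅘ - 9/5 = -13/5 ≈ -2.6000)
B = 87203/470 (B = -(-17685)/94 - 13/5 = -135*(-131/94) - 13/5 = 17685/94 - 13/5 = 87203/470 ≈ 185.54)
E = -4335 (E = 255*(-17) = -4335)
B/E = (87203/470)/(-4335) = (87203/470)*(-1/4335) = -87203/2037450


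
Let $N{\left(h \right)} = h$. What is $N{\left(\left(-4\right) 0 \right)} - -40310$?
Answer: $40310$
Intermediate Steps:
$N{\left(\left(-4\right) 0 \right)} - -40310 = \left(-4\right) 0 - -40310 = 0 + 40310 = 40310$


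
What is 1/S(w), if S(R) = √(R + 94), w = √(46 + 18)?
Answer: √102/102 ≈ 0.099015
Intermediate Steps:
w = 8 (w = √64 = 8)
S(R) = √(94 + R)
1/S(w) = 1/(√(94 + 8)) = 1/(√102) = √102/102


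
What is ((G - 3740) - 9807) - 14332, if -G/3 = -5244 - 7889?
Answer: 11520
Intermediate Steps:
G = 39399 (G = -3*(-5244 - 7889) = -3*(-13133) = 39399)
((G - 3740) - 9807) - 14332 = ((39399 - 3740) - 9807) - 14332 = (35659 - 9807) - 14332 = 25852 - 14332 = 11520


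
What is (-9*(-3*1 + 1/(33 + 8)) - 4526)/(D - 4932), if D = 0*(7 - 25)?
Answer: 46117/50553 ≈ 0.91225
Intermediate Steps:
D = 0 (D = 0*(-18) = 0)
(-9*(-3*1 + 1/(33 + 8)) - 4526)/(D - 4932) = (-9*(-3*1 + 1/(33 + 8)) - 4526)/(0 - 4932) = (-9*(-3 + 1/41) - 4526)/(-4932) = (-9*(-3 + 1/41) - 4526)*(-1/4932) = (-9*(-122/41) - 4526)*(-1/4932) = (1098/41 - 4526)*(-1/4932) = -184468/41*(-1/4932) = 46117/50553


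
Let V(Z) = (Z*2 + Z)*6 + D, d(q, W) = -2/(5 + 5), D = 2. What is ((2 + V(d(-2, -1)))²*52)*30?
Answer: 1248/5 ≈ 249.60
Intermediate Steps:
d(q, W) = -⅕ (d(q, W) = -2/10 = -2*⅒ = -⅕)
V(Z) = 2 + 18*Z (V(Z) = (Z*2 + Z)*6 + 2 = (2*Z + Z)*6 + 2 = (3*Z)*6 + 2 = 18*Z + 2 = 2 + 18*Z)
((2 + V(d(-2, -1)))²*52)*30 = ((2 + (2 + 18*(-⅕)))²*52)*30 = ((2 + (2 - 18/5))²*52)*30 = ((2 - 8/5)²*52)*30 = ((⅖)²*52)*30 = ((4/25)*52)*30 = (208/25)*30 = 1248/5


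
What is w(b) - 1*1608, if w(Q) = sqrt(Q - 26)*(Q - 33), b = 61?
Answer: -1608 + 28*sqrt(35) ≈ -1442.3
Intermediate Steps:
w(Q) = sqrt(-26 + Q)*(-33 + Q)
w(b) - 1*1608 = sqrt(-26 + 61)*(-33 + 61) - 1*1608 = sqrt(35)*28 - 1608 = 28*sqrt(35) - 1608 = -1608 + 28*sqrt(35)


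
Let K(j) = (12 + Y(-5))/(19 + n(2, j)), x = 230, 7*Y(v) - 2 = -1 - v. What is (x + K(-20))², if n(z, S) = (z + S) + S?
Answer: 930250000/17689 ≈ 52589.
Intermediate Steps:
Y(v) = ⅐ - v/7 (Y(v) = 2/7 + (-1 - v)/7 = 2/7 + (-⅐ - v/7) = ⅐ - v/7)
n(z, S) = z + 2*S (n(z, S) = (S + z) + S = z + 2*S)
K(j) = 90/(7*(21 + 2*j)) (K(j) = (12 + (⅐ - ⅐*(-5)))/(19 + (2 + 2*j)) = (12 + (⅐ + 5/7))/(21 + 2*j) = (12 + 6/7)/(21 + 2*j) = 90/(7*(21 + 2*j)))
(x + K(-20))² = (230 + 90/(7*(21 + 2*(-20))))² = (230 + 90/(7*(21 - 40)))² = (230 + (90/7)/(-19))² = (230 + (90/7)*(-1/19))² = (230 - 90/133)² = (30500/133)² = 930250000/17689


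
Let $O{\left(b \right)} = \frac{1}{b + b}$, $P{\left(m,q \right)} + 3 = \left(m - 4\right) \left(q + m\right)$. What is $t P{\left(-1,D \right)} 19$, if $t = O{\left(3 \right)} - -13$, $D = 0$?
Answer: $\frac{1501}{3} \approx 500.33$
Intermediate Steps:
$P{\left(m,q \right)} = -3 + \left(-4 + m\right) \left(m + q\right)$ ($P{\left(m,q \right)} = -3 + \left(m - 4\right) \left(q + m\right) = -3 + \left(-4 + m\right) \left(m + q\right)$)
$O{\left(b \right)} = \frac{1}{2 b}$
$t = \frac{79}{6}$ ($t = \frac{1}{2 \cdot 3} - -13 = \frac{1}{2} \cdot \frac{1}{3} + 13 = \frac{1}{6} + 13 = \frac{79}{6} \approx 13.167$)
$t P{\left(-1,D \right)} 19 = \frac{79 \left(-3 + \left(-1\right)^{2} - -4 - 0 - 0\right)}{6} \cdot 19 = \frac{79 \left(-3 + 1 + 4 + 0 + 0\right)}{6} \cdot 19 = \frac{79}{6} \cdot 2 \cdot 19 = \frac{79}{3} \cdot 19 = \frac{1501}{3}$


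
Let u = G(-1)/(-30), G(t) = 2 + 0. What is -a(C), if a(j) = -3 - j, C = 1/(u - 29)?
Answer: 1293/436 ≈ 2.9656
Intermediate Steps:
G(t) = 2
u = -1/15 (u = 2/(-30) = 2*(-1/30) = -1/15 ≈ -0.066667)
C = -15/436 (C = 1/(-1/15 - 29) = 1/(-436/15) = -15/436 ≈ -0.034404)
-a(C) = -(-3 - 1*(-15/436)) = -(-3 + 15/436) = -1*(-1293/436) = 1293/436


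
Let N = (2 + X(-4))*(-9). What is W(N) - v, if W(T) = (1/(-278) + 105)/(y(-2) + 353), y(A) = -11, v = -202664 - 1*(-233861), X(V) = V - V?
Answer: -2966056783/95076 ≈ -31197.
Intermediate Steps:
X(V) = 0
v = 31197 (v = -202664 + 233861 = 31197)
N = -18 (N = (2 + 0)*(-9) = 2*(-9) = -18)
W(T) = 29189/95076 (W(T) = (1/(-278) + 105)/(-11 + 353) = (-1/278 + 105)/342 = (29189/278)*(1/342) = 29189/95076)
W(N) - v = 29189/95076 - 1*31197 = 29189/95076 - 31197 = -2966056783/95076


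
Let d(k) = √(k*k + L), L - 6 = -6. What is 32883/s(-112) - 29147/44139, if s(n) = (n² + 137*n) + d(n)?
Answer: -509923291/39548544 ≈ -12.894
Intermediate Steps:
L = 0 (L = 6 - 6 = 0)
d(k) = √(k²) (d(k) = √(k*k + 0) = √(k² + 0) = √(k²))
s(n) = n² + √(n²) + 137*n (s(n) = (n² + 137*n) + √(n²) = n² + √(n²) + 137*n)
32883/s(-112) - 29147/44139 = 32883/((-112)² + √((-112)²) + 137*(-112)) - 29147/44139 = 32883/(12544 + √12544 - 15344) - 29147*1/44139 = 32883/(12544 + 112 - 15344) - 29147/44139 = 32883/(-2688) - 29147/44139 = 32883*(-1/2688) - 29147/44139 = -10961/896 - 29147/44139 = -509923291/39548544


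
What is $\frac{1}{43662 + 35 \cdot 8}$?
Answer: $\frac{1}{43942} \approx 2.2757 \cdot 10^{-5}$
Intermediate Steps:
$\frac{1}{43662 + 35 \cdot 8} = \frac{1}{43662 + 280} = \frac{1}{43942}$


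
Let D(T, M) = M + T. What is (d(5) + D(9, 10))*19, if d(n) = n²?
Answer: 836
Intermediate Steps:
(d(5) + D(9, 10))*19 = (5² + (10 + 9))*19 = (25 + 19)*19 = 44*19 = 836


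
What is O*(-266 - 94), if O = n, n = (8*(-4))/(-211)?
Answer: -11520/211 ≈ -54.597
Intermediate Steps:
n = 32/211 (n = -32*(-1/211) = 32/211 ≈ 0.15166)
O = 32/211 ≈ 0.15166
O*(-266 - 94) = 32*(-266 - 94)/211 = (32/211)*(-360) = -11520/211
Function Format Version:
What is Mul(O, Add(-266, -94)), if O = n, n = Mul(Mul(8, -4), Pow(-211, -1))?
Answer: Rational(-11520, 211) ≈ -54.597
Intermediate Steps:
n = Rational(32, 211) (n = Mul(-32, Rational(-1, 211)) = Rational(32, 211) ≈ 0.15166)
O = Rational(32, 211) ≈ 0.15166
Mul(O, Add(-266, -94)) = Mul(Rational(32, 211), Add(-266, -94)) = Mul(Rational(32, 211), -360) = Rational(-11520, 211)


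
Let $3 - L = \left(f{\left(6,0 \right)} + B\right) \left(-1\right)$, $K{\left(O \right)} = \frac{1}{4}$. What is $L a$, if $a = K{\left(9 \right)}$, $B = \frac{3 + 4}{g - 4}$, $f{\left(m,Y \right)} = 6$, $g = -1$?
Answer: $\frac{19}{10} \approx 1.9$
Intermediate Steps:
$B = - \frac{7}{5}$ ($B = \frac{3 + 4}{-1 - 4} = \frac{7}{-5} = 7 \left(- \frac{1}{5}\right) = - \frac{7}{5} \approx -1.4$)
$K{\left(O \right)} = \frac{1}{4}$
$a = \frac{1}{4} \approx 0.25$
$L = \frac{38}{5}$ ($L = 3 - \left(6 - \frac{7}{5}\right) \left(-1\right) = 3 - \frac{23}{5} \left(-1\right) = 3 - - \frac{23}{5} = 3 + \frac{23}{5} = \frac{38}{5} \approx 7.6$)
$L a = \frac{38}{5} \cdot \frac{1}{4} = \frac{19}{10}$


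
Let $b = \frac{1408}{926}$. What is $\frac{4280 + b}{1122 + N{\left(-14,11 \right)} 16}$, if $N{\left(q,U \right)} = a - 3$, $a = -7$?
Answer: $\frac{76244}{17131} \approx 4.4506$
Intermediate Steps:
$N{\left(q,U \right)} = -10$ ($N{\left(q,U \right)} = -7 - 3 = -10$)
$b = \frac{704}{463}$ ($b = 1408 \cdot \frac{1}{926} = \frac{704}{463} \approx 1.5205$)
$\frac{4280 + b}{1122 + N{\left(-14,11 \right)} 16} = \frac{4280 + \frac{704}{463}}{1122 - 160} = \frac{1982344}{463 \left(1122 - 160\right)} = \frac{1982344}{463 \cdot 962} = \frac{1982344}{463} \cdot \frac{1}{962} = \frac{76244}{17131}$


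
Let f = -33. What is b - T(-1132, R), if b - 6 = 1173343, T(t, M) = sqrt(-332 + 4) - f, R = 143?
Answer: 1173316 - 2*I*sqrt(82) ≈ 1.1733e+6 - 18.111*I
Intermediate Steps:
T(t, M) = 33 + 2*I*sqrt(82) (T(t, M) = sqrt(-332 + 4) - 1*(-33) = sqrt(-328) + 33 = 2*I*sqrt(82) + 33 = 33 + 2*I*sqrt(82))
b = 1173349 (b = 6 + 1173343 = 1173349)
b - T(-1132, R) = 1173349 - (33 + 2*I*sqrt(82)) = 1173349 + (-33 - 2*I*sqrt(82)) = 1173316 - 2*I*sqrt(82)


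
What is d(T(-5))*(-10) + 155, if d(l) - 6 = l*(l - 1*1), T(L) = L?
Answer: -205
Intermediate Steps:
d(l) = 6 + l*(-1 + l) (d(l) = 6 + l*(l - 1*1) = 6 + l*(l - 1) = 6 + l*(-1 + l))
d(T(-5))*(-10) + 155 = (6 + (-5)² - 1*(-5))*(-10) + 155 = (6 + 25 + 5)*(-10) + 155 = 36*(-10) + 155 = -360 + 155 = -205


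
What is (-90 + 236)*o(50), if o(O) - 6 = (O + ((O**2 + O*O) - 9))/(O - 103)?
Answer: -689558/53 ≈ -13011.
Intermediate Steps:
o(O) = 6 + (-9 + O + 2*O**2)/(-103 + O) (o(O) = 6 + (O + ((O**2 + O*O) - 9))/(O - 103) = 6 + (O + ((O**2 + O**2) - 9))/(-103 + O) = 6 + (O + (2*O**2 - 9))/(-103 + O) = 6 + (O + (-9 + 2*O**2))/(-103 + O) = 6 + (-9 + O + 2*O**2)/(-103 + O))
(-90 + 236)*o(50) = (-90 + 236)*((-627 + 2*50**2 + 7*50)/(-103 + 50)) = 146*((-627 + 2*2500 + 350)/(-53)) = 146*(-(-627 + 5000 + 350)/53) = 146*(-1/53*4723) = 146*(-4723/53) = -689558/53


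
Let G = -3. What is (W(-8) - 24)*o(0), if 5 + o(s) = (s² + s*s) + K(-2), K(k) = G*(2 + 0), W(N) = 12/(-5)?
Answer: 1452/5 ≈ 290.40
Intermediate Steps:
W(N) = -12/5 (W(N) = 12*(-⅕) = -12/5)
K(k) = -6 (K(k) = -3*(2 + 0) = -3*2 = -6)
o(s) = -11 + 2*s² (o(s) = -5 + ((s² + s*s) - 6) = -5 + ((s² + s²) - 6) = -5 + (2*s² - 6) = -5 + (-6 + 2*s²) = -11 + 2*s²)
(W(-8) - 24)*o(0) = (-12/5 - 24)*(-11 + 2*0²) = -132*(-11 + 2*0)/5 = -132*(-11 + 0)/5 = -132/5*(-11) = 1452/5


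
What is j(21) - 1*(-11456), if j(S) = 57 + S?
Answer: 11534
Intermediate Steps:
j(21) - 1*(-11456) = (57 + 21) - 1*(-11456) = 78 + 11456 = 11534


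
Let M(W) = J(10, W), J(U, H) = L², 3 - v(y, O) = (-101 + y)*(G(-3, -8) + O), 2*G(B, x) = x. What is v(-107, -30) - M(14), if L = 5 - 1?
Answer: -7085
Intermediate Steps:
G(B, x) = x/2
L = 4
v(y, O) = 3 - (-101 + y)*(-4 + O) (v(y, O) = 3 - (-101 + y)*((½)*(-8) + O) = 3 - (-101 + y)*(-4 + O))
J(U, H) = 16 (J(U, H) = 4² = 16)
M(W) = 16
v(-107, -30) - M(14) = (-401 + 4*(-107) + 101*(-30) - 1*(-30)*(-107)) - 1*16 = (-401 - 428 - 3030 - 3210) - 16 = -7069 - 16 = -7085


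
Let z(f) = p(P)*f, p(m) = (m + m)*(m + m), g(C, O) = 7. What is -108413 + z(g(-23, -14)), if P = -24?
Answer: -92285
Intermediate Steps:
p(m) = 4*m² (p(m) = (2*m)*(2*m) = 4*m²)
z(f) = 2304*f (z(f) = (4*(-24)²)*f = (4*576)*f = 2304*f)
-108413 + z(g(-23, -14)) = -108413 + 2304*7 = -108413 + 16128 = -92285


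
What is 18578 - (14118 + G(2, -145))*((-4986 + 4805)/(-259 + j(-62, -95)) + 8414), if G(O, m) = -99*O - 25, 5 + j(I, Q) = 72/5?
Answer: -145896227071/1248 ≈ -1.1690e+8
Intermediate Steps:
j(I, Q) = 47/5 (j(I, Q) = -5 + 72/5 = 47/5)
G(O, m) = -25 - 99*O
18578 - (14118 + G(2, -145))*((-4986 + 4805)/(-259 + j(-62, -95)) + 8414) = 18578 - (14118 + (-25 - 99*2))*((-4986 + 4805)/(-259 + 47/5) + 8414) = 18578 - (14118 + (-25 - 198))*(-181/(-1248/5) + 8414) = 18578 - (14118 - 223)*(-181*(-5/1248) + 8414) = 18578 - 13895*(905/1248 + 8414) = 18578 - 13895*10501577/1248 = 18578 - 1*145919412415/1248 = 18578 - 145919412415/1248 = -145896227071/1248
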